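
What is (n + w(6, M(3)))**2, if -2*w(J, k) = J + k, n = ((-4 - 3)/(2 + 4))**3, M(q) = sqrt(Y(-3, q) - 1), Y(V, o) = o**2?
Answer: 1075393/46656 + 991*sqrt(2)/108 ≈ 36.026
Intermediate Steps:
M(q) = sqrt(-1 + q**2) (M(q) = sqrt(q**2 - 1) = sqrt(-1 + q**2))
n = -343/216 (n = (-7/6)**3 = -343/216 ≈ -1.5880)
w(J, k) = -J/2 - k/2 (w(J, k) = -(J + k)/2 = -J/2 - k/2)
(n + w(6, M(3)))**2 = (-343/216 + (-1/2*6 - sqrt(-1 + 3**2)/2))**2 = (-343/216 + (-3 - sqrt(-1 + 9)/2))**2 = (-343/216 + (-3 - sqrt(2)))**2 = (-991/216 - sqrt(2))**2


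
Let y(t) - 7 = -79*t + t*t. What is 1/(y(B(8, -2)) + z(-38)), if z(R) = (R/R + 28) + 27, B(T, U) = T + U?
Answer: -1/375 ≈ -0.0026667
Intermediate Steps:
y(t) = 7 + t**2 - 79*t (y(t) = 7 + (-79*t + t*t) = 7 + (-79*t + t**2) = 7 + (t**2 - 79*t) = 7 + t**2 - 79*t)
z(R) = 56 (z(R) = (1 + 28) + 27 = 29 + 27 = 56)
1/(y(B(8, -2)) + z(-38)) = 1/((7 + (8 - 2)**2 - 79*(8 - 2)) + 56) = 1/((7 + 6**2 - 79*6) + 56) = 1/((7 + 36 - 474) + 56) = 1/(-431 + 56) = 1/(-375) = -1/375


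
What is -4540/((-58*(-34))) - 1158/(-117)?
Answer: 146033/19227 ≈ 7.5952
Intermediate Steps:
-4540/((-58*(-34))) - 1158/(-117) = -4540/1972 - 1158*(-1/117) = -4540*1/1972 + 386/39 = -1135/493 + 386/39 = 146033/19227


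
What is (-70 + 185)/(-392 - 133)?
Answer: -23/105 ≈ -0.21905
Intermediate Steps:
(-70 + 185)/(-392 - 133) = 115/(-525) = 115*(-1/525) = -23/105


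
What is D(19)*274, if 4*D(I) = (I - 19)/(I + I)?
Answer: 0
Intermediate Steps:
D(I) = (-19 + I)/(8*I) (D(I) = ((I - 19)/(I + I))/4 = ((-19 + I)/((2*I)))/4 = ((-19 + I)*(1/(2*I)))/4 = ((-19 + I)/(2*I))/4 = (-19 + I)/(8*I))
D(19)*274 = ((1/8)*(-19 + 19)/19)*274 = ((1/8)*(1/19)*0)*274 = 0*274 = 0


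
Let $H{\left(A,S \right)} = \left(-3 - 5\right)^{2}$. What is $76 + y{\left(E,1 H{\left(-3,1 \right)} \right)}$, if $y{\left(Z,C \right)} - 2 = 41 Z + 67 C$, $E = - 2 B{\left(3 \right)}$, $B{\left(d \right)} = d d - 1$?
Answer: $3710$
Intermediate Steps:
$B{\left(d \right)} = -1 + d^{2}$ ($B{\left(d \right)} = d^{2} - 1 = -1 + d^{2}$)
$E = -16$ ($E = - 2 \left(-1 + 3^{2}\right) = - 2 \left(-1 + 9\right) = \left(-2\right) 8 = -16$)
$H{\left(A,S \right)} = 64$ ($H{\left(A,S \right)} = \left(-8\right)^{2} = 64$)
$y{\left(Z,C \right)} = 2 + 41 Z + 67 C$ ($y{\left(Z,C \right)} = 2 + \left(41 Z + 67 C\right) = 2 + 41 Z + 67 C$)
$76 + y{\left(E,1 H{\left(-3,1 \right)} \right)} = 76 + \left(2 + 41 \left(-16\right) + 67 \cdot 1 \cdot 64\right) = 76 + \left(2 - 656 + 67 \cdot 64\right) = 76 + \left(2 - 656 + 4288\right) = 76 + 3634 = 3710$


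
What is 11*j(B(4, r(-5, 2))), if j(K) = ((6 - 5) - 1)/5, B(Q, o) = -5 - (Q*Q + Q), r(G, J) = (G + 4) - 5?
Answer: 0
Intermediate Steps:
r(G, J) = -1 + G (r(G, J) = (4 + G) - 5 = -1 + G)
B(Q, o) = -5 - Q - Q² (B(Q, o) = -5 - (Q² + Q) = -5 - (Q + Q²) = -5 + (-Q - Q²) = -5 - Q - Q²)
j(K) = 0 (j(K) = (1 - 1)*(⅕) = 0*(⅕) = 0)
11*j(B(4, r(-5, 2))) = 11*0 = 0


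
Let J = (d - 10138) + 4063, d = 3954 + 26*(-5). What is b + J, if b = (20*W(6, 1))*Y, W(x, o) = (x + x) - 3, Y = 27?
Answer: 2609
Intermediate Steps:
W(x, o) = -3 + 2*x (W(x, o) = 2*x - 3 = -3 + 2*x)
d = 3824 (d = 3954 - 130 = 3824)
b = 4860 (b = (20*(-3 + 2*6))*27 = (20*(-3 + 12))*27 = (20*9)*27 = 180*27 = 4860)
J = -2251 (J = (3824 - 10138) + 4063 = -6314 + 4063 = -2251)
b + J = 4860 - 2251 = 2609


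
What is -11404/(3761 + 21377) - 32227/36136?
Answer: -611108635/454193384 ≈ -1.3455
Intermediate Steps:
-11404/(3761 + 21377) - 32227/36136 = -11404/25138 - 32227*1/36136 = -11404*1/25138 - 32227/36136 = -5702/12569 - 32227/36136 = -611108635/454193384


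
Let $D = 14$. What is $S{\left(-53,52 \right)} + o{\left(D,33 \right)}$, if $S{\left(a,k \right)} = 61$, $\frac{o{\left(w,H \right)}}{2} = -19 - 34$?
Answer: $-45$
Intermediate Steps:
$o{\left(w,H \right)} = -106$ ($o{\left(w,H \right)} = 2 \left(-19 - 34\right) = 2 \left(-53\right) = -106$)
$S{\left(-53,52 \right)} + o{\left(D,33 \right)} = 61 - 106 = -45$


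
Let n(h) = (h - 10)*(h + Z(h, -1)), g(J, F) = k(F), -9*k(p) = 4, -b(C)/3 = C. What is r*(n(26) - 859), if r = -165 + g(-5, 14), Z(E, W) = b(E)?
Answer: 2517899/9 ≈ 2.7977e+5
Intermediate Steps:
b(C) = -3*C
k(p) = -4/9 (k(p) = -⅑*4 = -4/9)
Z(E, W) = -3*E
g(J, F) = -4/9
n(h) = -2*h*(-10 + h) (n(h) = (h - 10)*(h - 3*h) = (-10 + h)*(-2*h) = -2*h*(-10 + h))
r = -1489/9 (r = -165 - 4/9 = -1489/9 ≈ -165.44)
r*(n(26) - 859) = -1489*(2*26*(10 - 1*26) - 859)/9 = -1489*(2*26*(10 - 26) - 859)/9 = -1489*(2*26*(-16) - 859)/9 = -1489*(-832 - 859)/9 = -1489/9*(-1691) = 2517899/9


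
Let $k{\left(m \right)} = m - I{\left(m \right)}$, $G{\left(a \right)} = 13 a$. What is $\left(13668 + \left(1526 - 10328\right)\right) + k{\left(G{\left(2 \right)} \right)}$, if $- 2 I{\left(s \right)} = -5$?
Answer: $\frac{9779}{2} \approx 4889.5$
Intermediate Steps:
$I{\left(s \right)} = \frac{5}{2}$ ($I{\left(s \right)} = \left(- \frac{1}{2}\right) \left(-5\right) = \frac{5}{2}$)
$k{\left(m \right)} = - \frac{5}{2} + m$ ($k{\left(m \right)} = m - \frac{5}{2} = - \frac{5}{2} + m$)
$\left(13668 + \left(1526 - 10328\right)\right) + k{\left(G{\left(2 \right)} \right)} = \left(13668 + \left(1526 - 10328\right)\right) + \left(- \frac{5}{2} + 13 \cdot 2\right) = \left(13668 + \left(1526 - 10328\right)\right) + \left(- \frac{5}{2} + 26\right) = \left(13668 - 8802\right) + \frac{47}{2} = 4866 + \frac{47}{2} = \frac{9779}{2}$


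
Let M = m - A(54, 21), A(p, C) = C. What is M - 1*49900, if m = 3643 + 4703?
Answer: -41575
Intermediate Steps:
m = 8346
M = 8325 (M = 8346 - 1*21 = 8346 - 21 = 8325)
M - 1*49900 = 8325 - 1*49900 = 8325 - 49900 = -41575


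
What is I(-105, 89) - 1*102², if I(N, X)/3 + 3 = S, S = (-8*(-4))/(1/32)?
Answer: -7341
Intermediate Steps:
S = 1024 (S = 32/(1/32) = 32*32 = 1024)
I(N, X) = 3063 (I(N, X) = -9 + 3*1024 = -9 + 3072 = 3063)
I(-105, 89) - 1*102² = 3063 - 1*102² = 3063 - 1*10404 = 3063 - 10404 = -7341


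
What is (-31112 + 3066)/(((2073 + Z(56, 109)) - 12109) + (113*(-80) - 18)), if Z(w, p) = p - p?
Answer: 14023/9547 ≈ 1.4688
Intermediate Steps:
Z(w, p) = 0
(-31112 + 3066)/(((2073 + Z(56, 109)) - 12109) + (113*(-80) - 18)) = (-31112 + 3066)/(((2073 + 0) - 12109) + (113*(-80) - 18)) = -28046/((2073 - 12109) + (-9040 - 18)) = -28046/(-10036 - 9058) = -28046/(-19094) = -28046*(-1/19094) = 14023/9547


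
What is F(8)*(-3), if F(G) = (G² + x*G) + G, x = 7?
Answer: -384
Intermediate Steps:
F(G) = G² + 8*G (F(G) = (G² + 7*G) + G = G² + 8*G)
F(8)*(-3) = (8*(8 + 8))*(-3) = (8*16)*(-3) = 128*(-3) = -384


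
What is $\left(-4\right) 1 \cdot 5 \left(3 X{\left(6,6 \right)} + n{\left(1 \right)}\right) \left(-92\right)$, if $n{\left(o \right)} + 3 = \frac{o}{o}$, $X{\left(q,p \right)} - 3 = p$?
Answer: $46000$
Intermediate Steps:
$X{\left(q,p \right)} = 3 + p$
$n{\left(o \right)} = -2$ ($n{\left(o \right)} = -3 + \frac{o}{o} = -3 + 1 = -2$)
$\left(-4\right) 1 \cdot 5 \left(3 X{\left(6,6 \right)} + n{\left(1 \right)}\right) \left(-92\right) = \left(-4\right) 1 \cdot 5 \left(3 \left(3 + 6\right) - 2\right) \left(-92\right) = \left(-4\right) 5 \left(3 \cdot 9 - 2\right) \left(-92\right) = - 20 \left(27 - 2\right) \left(-92\right) = \left(-20\right) 25 \left(-92\right) = \left(-500\right) \left(-92\right) = 46000$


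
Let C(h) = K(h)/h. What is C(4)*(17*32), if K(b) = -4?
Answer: -544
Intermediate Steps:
C(h) = -4/h
C(4)*(17*32) = (-4/4)*(17*32) = -4*1/4*544 = -1*544 = -544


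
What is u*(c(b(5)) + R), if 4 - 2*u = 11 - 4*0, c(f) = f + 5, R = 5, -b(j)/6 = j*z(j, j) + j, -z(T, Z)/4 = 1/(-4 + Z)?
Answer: -350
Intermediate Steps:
z(T, Z) = -4/(-4 + Z)
b(j) = -6*j + 24*j/(-4 + j) (b(j) = -6*(j*(-4/(-4 + j)) + j) = -6*(-4*j/(-4 + j) + j) = -6*(j - 4*j/(-4 + j)) = -6*j + 24*j/(-4 + j))
c(f) = 5 + f
u = -7/2 (u = 2 - (11 - 4*0)/2 = 2 - (11 - 1*0)/2 = 2 - (11 + 0)/2 = 2 - ½*11 = 2 - 11/2 = -7/2 ≈ -3.5000)
u*(c(b(5)) + R) = -7*((5 + 6*5*(8 - 1*5)/(-4 + 5)) + 5)/2 = -7*((5 + 6*5*(8 - 5)/1) + 5)/2 = -7*((5 + 6*5*1*3) + 5)/2 = -7*((5 + 90) + 5)/2 = -7*(95 + 5)/2 = -7/2*100 = -350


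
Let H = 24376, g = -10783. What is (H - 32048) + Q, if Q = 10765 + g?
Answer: -7690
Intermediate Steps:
Q = -18 (Q = 10765 - 10783 = -18)
(H - 32048) + Q = (24376 - 32048) - 18 = -7672 - 18 = -7690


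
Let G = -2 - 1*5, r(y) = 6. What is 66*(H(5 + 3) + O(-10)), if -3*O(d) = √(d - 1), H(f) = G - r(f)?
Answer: -858 - 22*I*√11 ≈ -858.0 - 72.966*I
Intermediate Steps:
G = -7 (G = -2 - 5 = -7)
H(f) = -13 (H(f) = -7 - 1*6 = -7 - 6 = -13)
O(d) = -√(-1 + d)/3 (O(d) = -√(d - 1)/3 = -√(-1 + d)/3)
66*(H(5 + 3) + O(-10)) = 66*(-13 - √(-1 - 10)/3) = 66*(-13 - I*√11/3) = -858 - 22*I*√11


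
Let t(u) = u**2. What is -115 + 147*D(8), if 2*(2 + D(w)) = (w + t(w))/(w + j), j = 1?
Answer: 179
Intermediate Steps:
D(w) = -2 + (w + w**2)/(2*(1 + w)) (D(w) = -2 + ((w + w**2)/(w + 1))/2 = -2 + ((w + w**2)/(1 + w))/2 = -2 + (w + w**2)/(2*(1 + w)))
-115 + 147*D(8) = -115 + 147*(-2 + (1/2)*8) = -115 + 147*(-2 + 4) = -115 + 147*2 = -115 + 294 = 179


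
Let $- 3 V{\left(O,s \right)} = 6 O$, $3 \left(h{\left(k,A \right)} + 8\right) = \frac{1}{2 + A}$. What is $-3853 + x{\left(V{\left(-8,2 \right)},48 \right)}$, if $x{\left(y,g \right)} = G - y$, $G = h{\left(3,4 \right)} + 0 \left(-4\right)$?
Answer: $- \frac{69785}{18} \approx -3876.9$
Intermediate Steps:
$h{\left(k,A \right)} = -8 + \frac{1}{3 \left(2 + A\right)}$
$V{\left(O,s \right)} = - 2 O$ ($V{\left(O,s \right)} = - \frac{6 O}{3} = - 2 O$)
$G = - \frac{143}{18}$ ($G = \frac{-47 - 96}{3 \left(2 + 4\right)} + 0 \left(-4\right) = \frac{-47 - 96}{3 \cdot 6} + 0 = \frac{1}{3} \cdot \frac{1}{6} \left(-143\right) + 0 = - \frac{143}{18} + 0 = - \frac{143}{18} \approx -7.9444$)
$x{\left(y,g \right)} = - \frac{143}{18} - y$
$-3853 + x{\left(V{\left(-8,2 \right)},48 \right)} = -3853 - \left(\frac{143}{18} - -16\right) = -3853 - \frac{431}{18} = - \frac{69785}{18}$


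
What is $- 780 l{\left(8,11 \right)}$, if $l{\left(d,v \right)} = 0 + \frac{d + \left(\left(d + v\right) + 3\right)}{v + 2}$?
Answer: $-1800$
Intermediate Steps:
$l{\left(d,v \right)} = \frac{3 + v + 2 d}{2 + v}$ ($l{\left(d,v \right)} = 0 + \frac{d + \left(3 + d + v\right)}{2 + v} = 0 + \frac{3 + v + 2 d}{2 + v} = \frac{3 + v + 2 d}{2 + v}$)
$- 780 l{\left(8,11 \right)} = - 780 \frac{3 + 11 + 2 \cdot 8}{2 + 11} = - 780 \frac{3 + 11 + 16}{13} = - 780 \cdot \frac{1}{13} \cdot 30 = \left(-780\right) \frac{30}{13} = -1800$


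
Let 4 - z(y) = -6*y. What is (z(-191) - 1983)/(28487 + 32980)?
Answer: -3125/61467 ≈ -0.050840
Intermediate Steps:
z(y) = 4 + 6*y (z(y) = 4 - (-6)*y = 4 + 6*y)
(z(-191) - 1983)/(28487 + 32980) = ((4 + 6*(-191)) - 1983)/(28487 + 32980) = ((4 - 1146) - 1983)/61467 = (-1142 - 1983)*(1/61467) = -3125*1/61467 = -3125/61467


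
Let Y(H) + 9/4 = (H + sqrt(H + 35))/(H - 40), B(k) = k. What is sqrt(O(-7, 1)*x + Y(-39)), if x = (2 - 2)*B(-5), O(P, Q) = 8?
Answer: sqrt(-43845 - 632*I)/158 ≈ 0.0095512 - 1.3253*I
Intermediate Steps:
x = 0 (x = (2 - 2)*(-5) = 0*(-5) = 0)
Y(H) = -9/4 + (H + sqrt(35 + H))/(-40 + H) (Y(H) = -9/4 + (H + sqrt(H + 35))/(H - 40) = -9/4 + (H + sqrt(35 + H))/(-40 + H))
sqrt(O(-7, 1)*x + Y(-39)) = sqrt(8*0 + (90 + sqrt(35 - 39) - 5/4*(-39))/(-40 - 39)) = sqrt(0 + (90 + sqrt(-4) + 195/4)/(-79)) = sqrt(0 - (90 + 2*I + 195/4)/79) = sqrt(0 - (555/4 + 2*I)/79) = sqrt(0 + (-555/316 - 2*I/79)) = sqrt(-555/316 - 2*I/79)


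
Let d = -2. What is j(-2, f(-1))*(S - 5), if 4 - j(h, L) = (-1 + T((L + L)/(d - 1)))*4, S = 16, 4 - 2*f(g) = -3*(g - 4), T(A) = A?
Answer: -220/3 ≈ -73.333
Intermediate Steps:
f(g) = -4 + 3*g/2 (f(g) = 2 - (-3)*(g - 4)/2 = 2 - (-3)*(-4 + g)/2 = 2 - (12 - 3*g)/2 = 2 + (-6 + 3*g/2) = -4 + 3*g/2)
j(h, L) = 8 + 8*L/3 (j(h, L) = 4 - (-1 + (L + L)/(-2 - 1))*4 = 4 - (-1 + (2*L)/(-3))*4 = 4 - (-1 + (2*L)*(-⅓))*4 = 4 - (-1 - 2*L/3)*4 = 4 - (-4 - 8*L/3) = 4 + (4 + 8*L/3) = 8 + 8*L/3)
j(-2, f(-1))*(S - 5) = (8 + 8*(-4 + (3/2)*(-1))/3)*(16 - 5) = (8 + 8*(-4 - 3/2)/3)*11 = (8 + (8/3)*(-11/2))*11 = (8 - 44/3)*11 = -20/3*11 = -220/3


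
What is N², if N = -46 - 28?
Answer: 5476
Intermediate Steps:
N = -74
N² = (-74)² = 5476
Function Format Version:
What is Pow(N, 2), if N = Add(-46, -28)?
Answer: 5476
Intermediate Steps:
N = -74
Pow(N, 2) = Pow(-74, 2) = 5476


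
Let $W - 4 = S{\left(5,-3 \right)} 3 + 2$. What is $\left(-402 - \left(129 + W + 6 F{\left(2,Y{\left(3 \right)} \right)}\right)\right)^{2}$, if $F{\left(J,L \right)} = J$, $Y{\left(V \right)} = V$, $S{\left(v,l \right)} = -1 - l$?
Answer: $308025$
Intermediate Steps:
$W = 12$ ($W = 4 + \left(\left(-1 - -3\right) 3 + 2\right) = 4 + \left(\left(-1 + 3\right) 3 + 2\right) = 4 + \left(2 \cdot 3 + 2\right) = 4 + \left(6 + 2\right) = 4 + 8 = 12$)
$\left(-402 - \left(129 + W + 6 F{\left(2,Y{\left(3 \right)} \right)}\right)\right)^{2} = \left(-402 - \left(141 + 12\right)\right)^{2} = \left(-402 - 153\right)^{2} = \left(-555\right)^{2} = 308025$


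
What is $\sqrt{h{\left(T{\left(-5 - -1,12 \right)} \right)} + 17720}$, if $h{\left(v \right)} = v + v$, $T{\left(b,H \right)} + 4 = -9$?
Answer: $3 \sqrt{1966} \approx 133.02$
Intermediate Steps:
$T{\left(b,H \right)} = -13$ ($T{\left(b,H \right)} = -4 - 9 = -13$)
$h{\left(v \right)} = 2 v$
$\sqrt{h{\left(T{\left(-5 - -1,12 \right)} \right)} + 17720} = \sqrt{2 \left(-13\right) + 17720} = \sqrt{-26 + 17720} = \sqrt{17694} = 3 \sqrt{1966}$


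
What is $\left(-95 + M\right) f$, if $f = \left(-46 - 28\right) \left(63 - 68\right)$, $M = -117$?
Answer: $-78440$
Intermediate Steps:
$f = 370$ ($f = \left(-74\right) \left(-5\right) = 370$)
$\left(-95 + M\right) f = \left(-95 - 117\right) 370 = \left(-212\right) 370 = -78440$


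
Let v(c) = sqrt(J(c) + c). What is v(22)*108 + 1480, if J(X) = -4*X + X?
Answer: 1480 + 216*I*sqrt(11) ≈ 1480.0 + 716.39*I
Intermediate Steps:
J(X) = -3*X
v(c) = sqrt(2)*sqrt(-c) (v(c) = sqrt(-3*c + c) = sqrt(-2*c) = sqrt(2)*sqrt(-c))
v(22)*108 + 1480 = (sqrt(2)*sqrt(-1*22))*108 + 1480 = (sqrt(2)*sqrt(-22))*108 + 1480 = (sqrt(2)*(I*sqrt(22)))*108 + 1480 = (2*I*sqrt(11))*108 + 1480 = 216*I*sqrt(11) + 1480 = 1480 + 216*I*sqrt(11)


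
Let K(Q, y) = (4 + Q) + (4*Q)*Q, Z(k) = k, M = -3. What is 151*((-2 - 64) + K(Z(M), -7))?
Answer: -4379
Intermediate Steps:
K(Q, y) = 4 + Q + 4*Q**2 (K(Q, y) = (4 + Q) + 4*Q**2 = 4 + Q + 4*Q**2)
151*((-2 - 64) + K(Z(M), -7)) = 151*((-2 - 64) + (4 - 3 + 4*(-3)**2)) = 151*(-66 + (4 - 3 + 4*9)) = 151*(-66 + (4 - 3 + 36)) = 151*(-66 + 37) = 151*(-29) = -4379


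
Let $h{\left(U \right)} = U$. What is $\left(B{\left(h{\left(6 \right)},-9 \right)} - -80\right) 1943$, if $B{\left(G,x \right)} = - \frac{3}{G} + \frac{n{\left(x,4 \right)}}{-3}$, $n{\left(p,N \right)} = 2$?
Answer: $\frac{919039}{6} \approx 1.5317 \cdot 10^{5}$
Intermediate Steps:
$B{\left(G,x \right)} = - \frac{2}{3} - \frac{3}{G}$ ($B{\left(G,x \right)} = - \frac{3}{G} + \frac{2}{-3} = - \frac{3}{G} + 2 \left(- \frac{1}{3}\right) = - \frac{3}{G} - \frac{2}{3} = - \frac{2}{3} - \frac{3}{G}$)
$\left(B{\left(h{\left(6 \right)},-9 \right)} - -80\right) 1943 = \left(\left(- \frac{2}{3} - \frac{3}{6}\right) - -80\right) 1943 = \left(\left(- \frac{2}{3} - \frac{1}{2}\right) + 80\right) 1943 = \left(- \frac{7}{6} + 80\right) 1943 = \frac{473}{6} \cdot 1943 = \frac{919039}{6}$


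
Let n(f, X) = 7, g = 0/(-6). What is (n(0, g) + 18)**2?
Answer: 625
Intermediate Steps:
g = 0 (g = 0*(-1/6) = 0)
(n(0, g) + 18)**2 = (7 + 18)**2 = 25**2 = 625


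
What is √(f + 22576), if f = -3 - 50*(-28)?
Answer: √23973 ≈ 154.83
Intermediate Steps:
f = 1397 (f = -3 + 1400 = 1397)
√(f + 22576) = √(1397 + 22576) = √23973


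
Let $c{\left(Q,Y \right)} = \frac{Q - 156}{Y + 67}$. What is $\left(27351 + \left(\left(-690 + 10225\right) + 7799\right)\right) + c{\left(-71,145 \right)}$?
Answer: $\frac{9472993}{212} \approx 44684.0$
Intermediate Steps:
$c{\left(Q,Y \right)} = \frac{-156 + Q}{67 + Y}$
$\left(27351 + \left(\left(-690 + 10225\right) + 7799\right)\right) + c{\left(-71,145 \right)} = \left(27351 + \left(\left(-690 + 10225\right) + 7799\right)\right) + \frac{-156 - 71}{67 + 145} = \left(27351 + \left(9535 + 7799\right)\right) + \frac{1}{212} \left(-227\right) = \left(27351 + 17334\right) + \frac{1}{212} \left(-227\right) = 44685 - \frac{227}{212} = \frac{9472993}{212}$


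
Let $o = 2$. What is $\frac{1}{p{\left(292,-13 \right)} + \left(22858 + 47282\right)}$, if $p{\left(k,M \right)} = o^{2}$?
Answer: $\frac{1}{70144} \approx 1.4256 \cdot 10^{-5}$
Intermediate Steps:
$p{\left(k,M \right)} = 4$ ($p{\left(k,M \right)} = 2^{2} = 4$)
$\frac{1}{p{\left(292,-13 \right)} + \left(22858 + 47282\right)} = \frac{1}{4 + \left(22858 + 47282\right)} = \frac{1}{4 + 70140} = \frac{1}{70144}$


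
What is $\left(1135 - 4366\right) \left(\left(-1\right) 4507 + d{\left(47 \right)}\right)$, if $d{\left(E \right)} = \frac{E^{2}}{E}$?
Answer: $14410260$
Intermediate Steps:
$d{\left(E \right)} = E$
$\left(1135 - 4366\right) \left(\left(-1\right) 4507 + d{\left(47 \right)}\right) = \left(1135 - 4366\right) \left(\left(-1\right) 4507 + 47\right) = - 3231 \left(-4507 + 47\right) = \left(-3231\right) \left(-4460\right) = 14410260$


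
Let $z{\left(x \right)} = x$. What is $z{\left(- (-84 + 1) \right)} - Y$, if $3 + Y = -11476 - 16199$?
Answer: $27761$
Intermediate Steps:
$Y = -27678$ ($Y = -3 - 27675 = -27678$)
$z{\left(- (-84 + 1) \right)} - Y = - (-84 + 1) - -27678 = \left(-1\right) \left(-83\right) + 27678 = 83 + 27678 = 27761$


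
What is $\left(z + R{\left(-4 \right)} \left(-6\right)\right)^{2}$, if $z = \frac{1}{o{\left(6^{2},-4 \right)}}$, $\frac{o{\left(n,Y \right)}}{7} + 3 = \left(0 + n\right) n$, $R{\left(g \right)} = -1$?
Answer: $\frac{2949250249}{81920601} \approx 36.001$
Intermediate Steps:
$o{\left(n,Y \right)} = -21 + 7 n^{2}$ ($o{\left(n,Y \right)} = -21 + 7 \left(0 + n\right) n = -21 + 7 n n = -21 + 7 n^{2}$)
$z = \frac{1}{9051}$ ($z = \frac{1}{-21 + 7 \left(6^{2}\right)^{2}} = \frac{1}{-21 + 7 \cdot 36^{2}} = \frac{1}{-21 + 7 \cdot 1296} = \frac{1}{-21 + 9072} = \frac{1}{9051} \approx 0.00011049$)
$\left(z + R{\left(-4 \right)} \left(-6\right)\right)^{2} = \left(\frac{1}{9051} - -6\right)^{2} = \left(\frac{1}{9051} + 6\right)^{2} = \left(\frac{54307}{9051}\right)^{2} = \frac{2949250249}{81920601}$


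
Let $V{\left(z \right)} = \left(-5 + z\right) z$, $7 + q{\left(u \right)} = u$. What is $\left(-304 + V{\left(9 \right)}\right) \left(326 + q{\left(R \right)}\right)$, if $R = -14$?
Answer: $-81740$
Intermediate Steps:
$q{\left(u \right)} = -7 + u$
$V{\left(z \right)} = z \left(-5 + z\right)$
$\left(-304 + V{\left(9 \right)}\right) \left(326 + q{\left(R \right)}\right) = \left(-304 + 9 \left(-5 + 9\right)\right) \left(326 - 21\right) = \left(-304 + 9 \cdot 4\right) \left(326 - 21\right) = \left(-304 + 36\right) 305 = \left(-268\right) 305 = -81740$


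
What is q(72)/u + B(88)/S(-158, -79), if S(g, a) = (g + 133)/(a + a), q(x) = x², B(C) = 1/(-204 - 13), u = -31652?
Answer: -8281054/42928025 ≈ -0.19291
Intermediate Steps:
B(C) = -1/217 (B(C) = 1/(-217) = -1/217)
S(g, a) = (133 + g)/(2*a) (S(g, a) = (133 + g)/((2*a)) = (133 + g)*(1/(2*a)) = (133 + g)/(2*a))
q(72)/u + B(88)/S(-158, -79) = 72²/(-31652) - (-158/(133 - 158))/217 = 5184*(-1/31652) - 1/(217*((½)*(-1/79)*(-25))) = -1296/7913 - 1/(217*25/158) = -1296/7913 - 1/217*158/25 = -1296/7913 - 158/5425 = -8281054/42928025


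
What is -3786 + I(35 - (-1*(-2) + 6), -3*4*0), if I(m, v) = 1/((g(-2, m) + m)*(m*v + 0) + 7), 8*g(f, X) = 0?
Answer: -26501/7 ≈ -3785.9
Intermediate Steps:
g(f, X) = 0 (g(f, X) = (⅛)*0 = 0)
I(m, v) = 1/(7 + v*m²) (I(m, v) = 1/((0 + m)*(m*v + 0) + 7) = 1/(m*(m*v) + 7) = 1/(v*m² + 7) = 1/(7 + v*m²))
-3786 + I(35 - (-1*(-2) + 6), -3*4*0) = -3786 + 1/(7 + (-3*4*0)*(35 - (-1*(-2) + 6))²) = -3786 + 1/(7 + (-12*0)*(35 - (2 + 6))²) = -3786 + 1/(7 + 0*(35 - 1*8)²) = -3786 + 1/(7 + 0*(35 - 8)²) = -3786 + 1/(7 + 0*27²) = -3786 + 1/(7 + 0*729) = -3786 + 1/(7 + 0) = -3786 + 1/7 = -3786 + ⅐ = -26501/7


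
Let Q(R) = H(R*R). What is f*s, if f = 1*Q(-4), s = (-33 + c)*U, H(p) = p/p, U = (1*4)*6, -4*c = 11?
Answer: -858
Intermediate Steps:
c = -11/4 (c = -1/4*11 = -11/4 ≈ -2.7500)
U = 24 (U = 4*6 = 24)
H(p) = 1
Q(R) = 1
s = -858 (s = (-33 - 11/4)*24 = -143/4*24 = -858)
f = 1 (f = 1*1 = 1)
f*s = 1*(-858) = -858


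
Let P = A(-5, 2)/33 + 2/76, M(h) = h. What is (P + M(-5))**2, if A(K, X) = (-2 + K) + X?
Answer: 41306329/1572516 ≈ 26.268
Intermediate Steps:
A(K, X) = -2 + K + X
P = -157/1254 (P = (-2 - 5 + 2)/33 + 2/76 = -5*1/33 + 2*(1/76) = -5/33 + 1/38 = -157/1254 ≈ -0.12520)
(P + M(-5))**2 = (-157/1254 - 5)**2 = (-6427/1254)**2 = 41306329/1572516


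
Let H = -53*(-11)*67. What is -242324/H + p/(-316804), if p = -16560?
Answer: -19030590584/3093670261 ≈ -6.1515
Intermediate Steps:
H = 39061 (H = 583*67 = 39061)
-242324/H + p/(-316804) = -242324/39061 - 16560/(-316804) = -242324*1/39061 - 16560*(-1/316804) = -242324/39061 + 4140/79201 = -19030590584/3093670261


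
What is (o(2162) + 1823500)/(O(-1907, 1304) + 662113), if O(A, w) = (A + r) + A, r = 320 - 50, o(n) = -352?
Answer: 607716/219523 ≈ 2.7683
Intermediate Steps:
r = 270
O(A, w) = 270 + 2*A (O(A, w) = (A + 270) + A = (270 + A) + A = 270 + 2*A)
(o(2162) + 1823500)/(O(-1907, 1304) + 662113) = (-352 + 1823500)/((270 + 2*(-1907)) + 662113) = 1823148/((270 - 3814) + 662113) = 1823148/(-3544 + 662113) = 1823148/658569 = 1823148*(1/658569) = 607716/219523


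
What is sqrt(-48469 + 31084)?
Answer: I*sqrt(17385) ≈ 131.85*I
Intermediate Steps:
sqrt(-48469 + 31084) = sqrt(-17385) = I*sqrt(17385)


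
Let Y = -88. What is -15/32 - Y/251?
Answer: -949/8032 ≈ -0.11815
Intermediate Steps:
-15/32 - Y/251 = -15/32 - 1*(-88)/251 = -15*1/32 + 88*(1/251) = -15/32 + 88/251 = -949/8032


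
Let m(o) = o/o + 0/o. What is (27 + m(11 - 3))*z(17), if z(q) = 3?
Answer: 84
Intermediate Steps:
m(o) = 1 (m(o) = 1 + 0 = 1)
(27 + m(11 - 3))*z(17) = (27 + 1)*3 = 28*3 = 84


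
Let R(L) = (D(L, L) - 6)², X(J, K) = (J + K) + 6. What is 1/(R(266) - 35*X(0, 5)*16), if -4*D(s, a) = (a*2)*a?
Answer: 1/1252021296 ≈ 7.9871e-10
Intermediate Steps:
D(s, a) = -a²/2 (D(s, a) = -a*2*a/4 = -2*a*a/4 = -a²/2)
X(J, K) = 6 + J + K
R(L) = (-6 - L²/2)² (R(L) = (-L²/2 - 6)² = (-6 - L²/2)²)
1/(R(266) - 35*X(0, 5)*16) = 1/((12 + 266²)²/4 - 35*(6 + 0 + 5)*16) = 1/((12 + 70756)²/4 - 35*11*16) = 1/((¼)*70768² - 385*16) = 1/((¼)*5008109824 - 6160) = 1/(1252027456 - 6160) = 1/1252021296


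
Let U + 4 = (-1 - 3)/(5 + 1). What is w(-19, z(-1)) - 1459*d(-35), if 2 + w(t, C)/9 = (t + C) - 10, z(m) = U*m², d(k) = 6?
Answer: -9075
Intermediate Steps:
U = -14/3 (U = -4 + (-1 - 3)/(5 + 1) = -4 - 4/6 = -4 - 4*⅙ = -4 - ⅔ = -14/3 ≈ -4.6667)
z(m) = -14*m²/3
w(t, C) = -108 + 9*C + 9*t (w(t, C) = -18 + 9*((t + C) - 10) = -18 + 9*((C + t) - 10) = -18 + 9*(-10 + C + t) = -18 + (-90 + 9*C + 9*t) = -108 + 9*C + 9*t)
w(-19, z(-1)) - 1459*d(-35) = (-108 + 9*(-14/3*(-1)²) + 9*(-19)) - 1459*6 = (-108 + 9*(-14/3*1) - 171) - 8754 = (-108 + 9*(-14/3) - 171) - 8754 = (-108 - 42 - 171) - 8754 = -321 - 8754 = -9075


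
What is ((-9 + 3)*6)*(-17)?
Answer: 612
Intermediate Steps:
((-9 + 3)*6)*(-17) = -6*6*(-17) = -36*(-17) = 612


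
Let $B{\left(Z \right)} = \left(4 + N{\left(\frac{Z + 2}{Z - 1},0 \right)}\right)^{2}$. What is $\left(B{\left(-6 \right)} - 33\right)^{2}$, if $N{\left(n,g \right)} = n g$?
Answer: $289$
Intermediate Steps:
$N{\left(n,g \right)} = g n$
$B{\left(Z \right)} = 16$ ($B{\left(Z \right)} = \left(4 + 0 \frac{Z + 2}{Z - 1}\right)^{2} = \left(4 + 0 \frac{2 + Z}{-1 + Z}\right)^{2} = \left(4 + 0\right)^{2} = 4^{2} = 16$)
$\left(B{\left(-6 \right)} - 33\right)^{2} = \left(16 - 33\right)^{2} = \left(-17\right)^{2} = 289$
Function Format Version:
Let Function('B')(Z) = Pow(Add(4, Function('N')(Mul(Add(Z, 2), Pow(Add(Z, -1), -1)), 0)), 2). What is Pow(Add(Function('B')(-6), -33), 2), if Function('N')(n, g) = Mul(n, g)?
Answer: 289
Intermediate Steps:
Function('N')(n, g) = Mul(g, n)
Function('B')(Z) = 16 (Function('B')(Z) = Pow(Add(4, Mul(0, Mul(Add(Z, 2), Pow(Add(Z, -1), -1)))), 2) = Pow(Add(4, Mul(0, Mul(Add(2, Z), Pow(Add(-1, Z), -1)))), 2) = Pow(Add(4, Mul(0, Mul(Pow(Add(-1, Z), -1), Add(2, Z)))), 2) = Pow(Add(4, 0), 2) = Pow(4, 2) = 16)
Pow(Add(Function('B')(-6), -33), 2) = Pow(Add(16, -33), 2) = Pow(-17, 2) = 289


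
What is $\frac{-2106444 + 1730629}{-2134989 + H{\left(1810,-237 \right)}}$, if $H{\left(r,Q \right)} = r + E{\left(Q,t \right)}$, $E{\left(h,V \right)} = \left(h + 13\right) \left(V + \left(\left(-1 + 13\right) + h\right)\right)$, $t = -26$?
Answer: $\frac{75163}{415391} \approx 0.18095$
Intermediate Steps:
$E{\left(h,V \right)} = \left(13 + h\right) \left(12 + V + h\right)$ ($E{\left(h,V \right)} = \left(13 + h\right) \left(V + \left(12 + h\right)\right) = \left(13 + h\right) \left(12 + V + h\right)$)
$H{\left(r,Q \right)} = -182 + r + Q^{2} - Q$ ($H{\left(r,Q \right)} = r + \left(156 + Q^{2} + 13 \left(-26\right) + 25 Q - 26 Q\right) = r + \left(156 + Q^{2} - 338 + 25 Q - 26 Q\right) = r - \left(182 + Q - Q^{2}\right) = -182 + r + Q^{2} - Q$)
$\frac{-2106444 + 1730629}{-2134989 + H{\left(1810,-237 \right)}} = \frac{-2106444 + 1730629}{-2134989 + \left(-182 + 1810 + \left(-237\right)^{2} - -237\right)} = - \frac{375815}{-2134989 + \left(-182 + 1810 + 56169 + 237\right)} = - \frac{375815}{-2134989 + 58034} = - \frac{375815}{-2076955} = \left(-375815\right) \left(- \frac{1}{2076955}\right) = \frac{75163}{415391}$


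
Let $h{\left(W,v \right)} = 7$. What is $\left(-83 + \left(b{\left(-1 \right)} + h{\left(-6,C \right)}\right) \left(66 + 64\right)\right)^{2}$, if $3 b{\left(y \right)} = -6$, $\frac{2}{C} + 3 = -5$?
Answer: $321489$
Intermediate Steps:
$C = - \frac{1}{4}$ ($C = \frac{2}{-3 - 5} = \frac{2}{-8} = 2 \left(- \frac{1}{8}\right) = - \frac{1}{4} \approx -0.25$)
$b{\left(y \right)} = -2$ ($b{\left(y \right)} = \frac{1}{3} \left(-6\right) = -2$)
$\left(-83 + \left(b{\left(-1 \right)} + h{\left(-6,C \right)}\right) \left(66 + 64\right)\right)^{2} = \left(-83 + \left(-2 + 7\right) \left(66 + 64\right)\right)^{2} = \left(-83 + 5 \cdot 130\right)^{2} = \left(-83 + 650\right)^{2} = 567^{2} = 321489$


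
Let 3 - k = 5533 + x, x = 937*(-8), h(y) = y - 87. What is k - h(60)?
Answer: 1993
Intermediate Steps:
h(y) = -87 + y
x = -7496
k = 1966 (k = 3 - (5533 - 7496) = 3 - 1*(-1963) = 3 + 1963 = 1966)
k - h(60) = 1966 - (-87 + 60) = 1966 - 1*(-27) = 1966 + 27 = 1993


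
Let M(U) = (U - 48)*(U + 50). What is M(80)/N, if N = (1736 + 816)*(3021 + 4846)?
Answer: 520/2509573 ≈ 0.00020721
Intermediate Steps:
M(U) = (-48 + U)*(50 + U)
N = 20076584 (N = 2552*7867 = 20076584)
M(80)/N = (-2400 + 80² + 2*80)/20076584 = (-2400 + 6400 + 160)*(1/20076584) = 4160*(1/20076584) = 520/2509573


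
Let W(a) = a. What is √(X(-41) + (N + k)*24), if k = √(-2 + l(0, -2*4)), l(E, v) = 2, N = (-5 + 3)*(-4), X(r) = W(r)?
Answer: √151 ≈ 12.288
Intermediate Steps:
X(r) = r
N = 8 (N = -2*(-4) = 8)
k = 0 (k = √(-2 + 2) = √0 = 0)
√(X(-41) + (N + k)*24) = √(-41 + (8 + 0)*24) = √(-41 + 8*24) = √(-41 + 192) = √151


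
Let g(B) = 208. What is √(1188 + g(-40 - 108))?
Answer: 2*√349 ≈ 37.363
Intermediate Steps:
√(1188 + g(-40 - 108)) = √(1188 + 208) = √1396 = 2*√349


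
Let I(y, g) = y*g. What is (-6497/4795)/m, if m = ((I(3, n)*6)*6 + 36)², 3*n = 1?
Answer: -6497/24857280 ≈ -0.00026137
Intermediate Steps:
n = ⅓ (n = (⅓)*1 = ⅓ ≈ 0.33333)
I(y, g) = g*y
m = 5184 (m = ((((⅓)*3)*6)*6 + 36)² = ((1*6)*6 + 36)² = (6*6 + 36)² = (36 + 36)² = 72² = 5184)
(-6497/4795)/m = -6497/4795/5184 = -6497*1/4795*(1/5184) = -6497/4795*1/5184 = -6497/24857280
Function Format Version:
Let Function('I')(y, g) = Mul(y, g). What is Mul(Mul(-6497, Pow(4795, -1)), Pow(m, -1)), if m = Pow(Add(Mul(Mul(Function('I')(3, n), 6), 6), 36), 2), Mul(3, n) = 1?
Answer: Rational(-6497, 24857280) ≈ -0.00026137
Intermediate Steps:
n = Rational(1, 3) (n = Mul(Rational(1, 3), 1) = Rational(1, 3) ≈ 0.33333)
Function('I')(y, g) = Mul(g, y)
m = 5184 (m = Pow(Add(Mul(Mul(Mul(Rational(1, 3), 3), 6), 6), 36), 2) = Pow(Add(Mul(Mul(1, 6), 6), 36), 2) = Pow(Add(Mul(6, 6), 36), 2) = Pow(Add(36, 36), 2) = Pow(72, 2) = 5184)
Mul(Mul(-6497, Pow(4795, -1)), Pow(m, -1)) = Mul(Mul(-6497, Pow(4795, -1)), Pow(5184, -1)) = Mul(Mul(-6497, Rational(1, 4795)), Rational(1, 5184)) = Mul(Rational(-6497, 4795), Rational(1, 5184)) = Rational(-6497, 24857280)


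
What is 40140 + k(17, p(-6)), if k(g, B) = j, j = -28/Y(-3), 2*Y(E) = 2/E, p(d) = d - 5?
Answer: 40224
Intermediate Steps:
p(d) = -5 + d
Y(E) = 1/E (Y(E) = (2/E)/2 = 1/E)
j = 84 (j = -28/(1/(-3)) = -28/(-⅓) = -28*(-3) = 84)
k(g, B) = 84
40140 + k(17, p(-6)) = 40140 + 84 = 40224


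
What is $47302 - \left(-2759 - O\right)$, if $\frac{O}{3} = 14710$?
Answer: $94191$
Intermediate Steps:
$O = 44130$ ($O = 3 \cdot 14710 = 44130$)
$47302 - \left(-2759 - O\right) = 47302 - \left(-2759 - 44130\right) = 47302 - -46889 = 47302 + 46889 = 94191$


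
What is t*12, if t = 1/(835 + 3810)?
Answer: 12/4645 ≈ 0.0025834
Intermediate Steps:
t = 1/4645 ≈ 0.00021529
t*12 = (1/4645)*12 = 12/4645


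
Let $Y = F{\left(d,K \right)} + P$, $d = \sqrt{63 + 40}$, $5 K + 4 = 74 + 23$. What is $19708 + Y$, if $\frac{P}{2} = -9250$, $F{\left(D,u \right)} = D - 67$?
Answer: $1141 + \sqrt{103} \approx 1151.1$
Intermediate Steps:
$K = \frac{93}{5}$ ($K = - \frac{4}{5} + \frac{74 + 23}{5} = - \frac{4}{5} + \frac{1}{5} \cdot 97 = - \frac{4}{5} + \frac{97}{5} = \frac{93}{5} \approx 18.6$)
$d = \sqrt{103} \approx 10.149$
$F{\left(D,u \right)} = -67 + D$ ($F{\left(D,u \right)} = D - 67 = -67 + D$)
$P = -18500$ ($P = 2 \left(-9250\right) = -18500$)
$Y = -18567 + \sqrt{103}$ ($Y = \left(-67 + \sqrt{103}\right) - 18500 = -18567 + \sqrt{103} \approx -18557.0$)
$19708 + Y = 19708 - \left(18567 - \sqrt{103}\right) = 1141 + \sqrt{103}$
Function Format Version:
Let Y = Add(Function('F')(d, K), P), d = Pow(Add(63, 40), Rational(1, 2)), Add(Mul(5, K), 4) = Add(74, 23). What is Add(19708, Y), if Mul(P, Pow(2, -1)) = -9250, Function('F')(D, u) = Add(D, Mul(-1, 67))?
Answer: Add(1141, Pow(103, Rational(1, 2))) ≈ 1151.1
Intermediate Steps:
K = Rational(93, 5) (K = Add(Rational(-4, 5), Mul(Rational(1, 5), Add(74, 23))) = Add(Rational(-4, 5), Mul(Rational(1, 5), 97)) = Add(Rational(-4, 5), Rational(97, 5)) = Rational(93, 5) ≈ 18.600)
d = Pow(103, Rational(1, 2)) ≈ 10.149
Function('F')(D, u) = Add(-67, D) (Function('F')(D, u) = Add(D, -67) = Add(-67, D))
P = -18500 (P = Mul(2, -9250) = -18500)
Y = Add(-18567, Pow(103, Rational(1, 2))) (Y = Add(Add(-67, Pow(103, Rational(1, 2))), -18500) = Add(-18567, Pow(103, Rational(1, 2))) ≈ -18557.)
Add(19708, Y) = Add(19708, Add(-18567, Pow(103, Rational(1, 2)))) = Add(1141, Pow(103, Rational(1, 2)))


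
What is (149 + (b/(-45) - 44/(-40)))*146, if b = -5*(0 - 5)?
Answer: 982507/45 ≈ 21834.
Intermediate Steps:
b = 25 (b = -5*(-5) = 25)
(149 + (b/(-45) - 44/(-40)))*146 = (149 + (25/(-45) - 44/(-40)))*146 = (149 + (25*(-1/45) - 44*(-1/40)))*146 = (149 + (-5/9 + 11/10))*146 = (149 + 49/90)*146 = (13459/90)*146 = 982507/45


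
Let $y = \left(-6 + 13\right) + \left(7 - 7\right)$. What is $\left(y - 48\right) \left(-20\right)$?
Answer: $820$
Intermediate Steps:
$y = 7$ ($y = 7 + 0 = 7$)
$\left(y - 48\right) \left(-20\right) = \left(7 - 48\right) \left(-20\right) = \left(-41\right) \left(-20\right) = 820$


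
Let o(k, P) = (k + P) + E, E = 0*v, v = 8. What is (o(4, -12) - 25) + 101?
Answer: 68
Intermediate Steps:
E = 0 (E = 0*8 = 0)
o(k, P) = P + k (o(k, P) = (k + P) + 0 = (P + k) + 0 = P + k)
(o(4, -12) - 25) + 101 = ((-12 + 4) - 25) + 101 = (-8 - 25) + 101 = -33 + 101 = 68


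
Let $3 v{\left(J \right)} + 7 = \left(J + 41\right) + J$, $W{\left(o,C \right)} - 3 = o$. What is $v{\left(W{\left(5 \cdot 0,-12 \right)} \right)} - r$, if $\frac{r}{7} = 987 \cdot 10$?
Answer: $- \frac{207230}{3} \approx -69077.0$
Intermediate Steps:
$W{\left(o,C \right)} = 3 + o$
$r = 69090$ ($r = 7 \cdot 987 \cdot 10 = 7 \cdot 9870 = 69090$)
$v{\left(J \right)} = \frac{34}{3} + \frac{2 J}{3}$ ($v{\left(J \right)} = - \frac{7}{3} + \frac{\left(J + 41\right) + J}{3} = - \frac{7}{3} + \frac{\left(41 + J\right) + J}{3} = - \frac{7}{3} + \frac{41 + 2 J}{3} = - \frac{7}{3} + \left(\frac{41}{3} + \frac{2 J}{3}\right) = \frac{34}{3} + \frac{2 J}{3}$)
$v{\left(W{\left(5 \cdot 0,-12 \right)} \right)} - r = \left(\frac{34}{3} + \frac{2 \left(3 + 5 \cdot 0\right)}{3}\right) - 69090 = \left(\frac{34}{3} + \frac{2 \left(3 + 0\right)}{3}\right) - 69090 = \left(\frac{34}{3} + \frac{2}{3} \cdot 3\right) - 69090 = \left(\frac{34}{3} + 2\right) - 69090 = \frac{40}{3} - 69090 = - \frac{207230}{3}$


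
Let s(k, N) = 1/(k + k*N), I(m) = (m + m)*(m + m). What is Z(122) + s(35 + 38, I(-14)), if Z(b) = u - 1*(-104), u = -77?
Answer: 1547236/57305 ≈ 27.000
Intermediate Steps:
I(m) = 4*m² (I(m) = (2*m)*(2*m) = 4*m²)
Z(b) = 27 (Z(b) = -77 - 1*(-104) = -77 + 104 = 27)
s(k, N) = 1/(k + N*k)
Z(122) + s(35 + 38, I(-14)) = 27 + 1/((35 + 38)*(1 + 4*(-14)²)) = 27 + 1/(73*(1 + 4*196)) = 27 + 1/(73*(1 + 784)) = 27 + (1/73)/785 = 27 + (1/73)*(1/785) = 27 + 1/57305 = 1547236/57305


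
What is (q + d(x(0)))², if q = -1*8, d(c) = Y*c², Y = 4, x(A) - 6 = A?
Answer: 18496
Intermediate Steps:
x(A) = 6 + A
d(c) = 4*c²
q = -8
(q + d(x(0)))² = (-8 + 4*(6 + 0)²)² = (-8 + 4*6²)² = (-8 + 4*36)² = (-8 + 144)² = 136² = 18496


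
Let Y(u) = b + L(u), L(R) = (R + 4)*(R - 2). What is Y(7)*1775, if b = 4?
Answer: 104725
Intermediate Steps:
L(R) = (-2 + R)*(4 + R) (L(R) = (4 + R)*(-2 + R) = (-2 + R)*(4 + R))
Y(u) = -4 + u² + 2*u (Y(u) = 4 + (-8 + u² + 2*u) = -4 + u² + 2*u)
Y(7)*1775 = (-4 + 7² + 2*7)*1775 = (-4 + 49 + 14)*1775 = 59*1775 = 104725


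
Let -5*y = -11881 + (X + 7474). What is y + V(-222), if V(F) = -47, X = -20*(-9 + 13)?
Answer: 4252/5 ≈ 850.40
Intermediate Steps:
X = -80 (X = -20*4 = -80)
y = 4487/5 (y = -(-11881 + (-80 + 7474))/5 = -(-11881 + 7394)/5 = -1/5*(-4487) = 4487/5 ≈ 897.40)
y + V(-222) = 4487/5 - 47 = 4252/5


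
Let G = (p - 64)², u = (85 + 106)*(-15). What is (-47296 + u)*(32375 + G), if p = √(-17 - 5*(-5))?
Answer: -1829823119 + 12841216*√2 ≈ -1.8117e+9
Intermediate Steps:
p = 2*√2 (p = √(-17 + 25) = √8 = 2*√2 ≈ 2.8284)
u = -2865 (u = 191*(-15) = -2865)
G = (-64 + 2*√2)² (G = (2*√2 - 64)² = (-64 + 2*√2)² ≈ 3742.0)
(-47296 + u)*(32375 + G) = (-47296 - 2865)*(32375 + (4104 - 256*√2)) = -50161*(36479 - 256*√2) = -1829823119 + 12841216*√2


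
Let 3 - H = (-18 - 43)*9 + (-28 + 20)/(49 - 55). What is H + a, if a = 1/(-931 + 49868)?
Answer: 80843927/146811 ≈ 550.67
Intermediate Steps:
a = 1/48937 ≈ 2.0434e-5
H = 1652/3 (H = 3 - ((-18 - 43)*9 + (-28 + 20)/(49 - 55)) = 3 - (-61*9 - 8/(-6)) = 3 - (-549 - 8*(-⅙)) = 3 - (-549 + 4/3) = 3 - 1*(-1643/3) = 3 + 1643/3 = 1652/3 ≈ 550.67)
H + a = 1652/3 + 1/48937 = 80843927/146811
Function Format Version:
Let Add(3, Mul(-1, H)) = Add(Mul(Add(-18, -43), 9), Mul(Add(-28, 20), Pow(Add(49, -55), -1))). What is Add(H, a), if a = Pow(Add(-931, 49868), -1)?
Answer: Rational(80843927, 146811) ≈ 550.67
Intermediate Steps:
a = Rational(1, 48937) (a = Pow(48937, -1) = Rational(1, 48937) ≈ 2.0434e-5)
H = Rational(1652, 3) (H = Add(3, Mul(-1, Add(Mul(Add(-18, -43), 9), Mul(Add(-28, 20), Pow(Add(49, -55), -1))))) = Add(3, Mul(-1, Add(Mul(-61, 9), Mul(-8, Pow(-6, -1))))) = Add(3, Mul(-1, Add(-549, Mul(-8, Rational(-1, 6))))) = Add(3, Mul(-1, Add(-549, Rational(4, 3)))) = Add(3, Mul(-1, Rational(-1643, 3))) = Add(3, Rational(1643, 3)) = Rational(1652, 3) ≈ 550.67)
Add(H, a) = Add(Rational(1652, 3), Rational(1, 48937)) = Rational(80843927, 146811)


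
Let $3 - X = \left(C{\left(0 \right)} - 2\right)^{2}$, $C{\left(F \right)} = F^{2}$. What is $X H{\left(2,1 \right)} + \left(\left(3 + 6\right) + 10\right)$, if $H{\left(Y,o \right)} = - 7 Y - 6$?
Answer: $39$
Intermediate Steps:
$H{\left(Y,o \right)} = -6 - 7 Y$
$X = -1$ ($X = 3 - \left(0^{2} - 2\right)^{2} = 3 - \left(0 - 2\right)^{2} = 3 - \left(-2\right)^{2} = 3 - 4 = -1$)
$X H{\left(2,1 \right)} + \left(\left(3 + 6\right) + 10\right) = - (-6 - 14) + \left(\left(3 + 6\right) + 10\right) = - (-6 - 14) + \left(9 + 10\right) = \left(-1\right) \left(-20\right) + 19 = 20 + 19 = 39$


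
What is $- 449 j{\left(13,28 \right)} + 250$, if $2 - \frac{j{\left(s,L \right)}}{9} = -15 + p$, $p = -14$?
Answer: $-125021$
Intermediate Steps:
$j{\left(s,L \right)} = 279$ ($j{\left(s,L \right)} = 18 - 9 \left(-15 - 14\right) = 18 - -261 = 18 + 261 = 279$)
$- 449 j{\left(13,28 \right)} + 250 = \left(-449\right) 279 + 250 = -125271 + 250 = -125021$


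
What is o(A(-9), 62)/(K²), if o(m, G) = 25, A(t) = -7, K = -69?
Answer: 25/4761 ≈ 0.0052510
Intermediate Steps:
o(A(-9), 62)/(K²) = 25/((-69)²) = 25/4761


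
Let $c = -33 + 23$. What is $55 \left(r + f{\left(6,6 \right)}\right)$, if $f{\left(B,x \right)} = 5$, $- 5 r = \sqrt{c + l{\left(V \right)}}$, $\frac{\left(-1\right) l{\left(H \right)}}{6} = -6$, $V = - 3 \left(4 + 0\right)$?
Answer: $275 - 11 \sqrt{26} \approx 218.91$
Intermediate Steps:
$V = -12$ ($V = \left(-3\right) 4 = -12$)
$l{\left(H \right)} = 36$ ($l{\left(H \right)} = \left(-6\right) \left(-6\right) = 36$)
$c = -10$
$r = - \frac{\sqrt{26}}{5}$ ($r = - \frac{\sqrt{-10 + 36}}{5} = - \frac{\sqrt{26}}{5} \approx -1.0198$)
$55 \left(r + f{\left(6,6 \right)}\right) = 55 \left(- \frac{\sqrt{26}}{5} + 5\right) = 55 \left(5 - \frac{\sqrt{26}}{5}\right) = 275 - 11 \sqrt{26}$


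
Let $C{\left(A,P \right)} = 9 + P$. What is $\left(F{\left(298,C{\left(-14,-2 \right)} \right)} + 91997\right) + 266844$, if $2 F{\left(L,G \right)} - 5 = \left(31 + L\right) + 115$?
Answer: $\frac{718131}{2} \approx 3.5907 \cdot 10^{5}$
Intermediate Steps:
$F{\left(L,G \right)} = \frac{151}{2} + \frac{L}{2}$ ($F{\left(L,G \right)} = \frac{5}{2} + \frac{\left(31 + L\right) + 115}{2} = \frac{5}{2} + \frac{146 + L}{2} = \frac{5}{2} + \left(73 + \frac{L}{2}\right) = \frac{151}{2} + \frac{L}{2}$)
$\left(F{\left(298,C{\left(-14,-2 \right)} \right)} + 91997\right) + 266844 = \left(\left(\frac{151}{2} + \frac{1}{2} \cdot 298\right) + 91997\right) + 266844 = \left(\left(\frac{151}{2} + 149\right) + 91997\right) + 266844 = \left(\frac{449}{2} + 91997\right) + 266844 = \frac{184443}{2} + 266844 = \frac{718131}{2}$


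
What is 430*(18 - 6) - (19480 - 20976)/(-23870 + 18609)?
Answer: 27145264/5261 ≈ 5159.7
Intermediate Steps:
430*(18 - 6) - (19480 - 20976)/(-23870 + 18609) = 430*12 - (-1496)/(-5261) = 5160 - (-1496)*(-1)/5261 = 5160 - 1*1496/5261 = 5160 - 1496/5261 = 27145264/5261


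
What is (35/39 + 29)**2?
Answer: 1359556/1521 ≈ 893.86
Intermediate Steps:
(35/39 + 29)**2 = (1166/39)**2 = 1359556/1521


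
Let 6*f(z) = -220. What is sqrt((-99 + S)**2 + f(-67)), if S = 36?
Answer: sqrt(35391)/3 ≈ 62.708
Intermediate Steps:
f(z) = -110/3 (f(z) = (1/6)*(-220) = -110/3)
sqrt((-99 + S)**2 + f(-67)) = sqrt((-99 + 36)**2 - 110/3) = sqrt((-63)**2 - 110/3) = sqrt(3969 - 110/3) = sqrt(11797/3) = sqrt(35391)/3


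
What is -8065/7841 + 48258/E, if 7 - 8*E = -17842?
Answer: 2883175639/139954009 ≈ 20.601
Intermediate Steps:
E = 17849/8 (E = 7/8 - 1/8*(-17842) = 7/8 + 8921/4 = 17849/8 ≈ 2231.1)
-8065/7841 + 48258/E = -8065/7841 + 48258/(17849/8) = -8065*1/7841 + 48258*(8/17849) = -8065/7841 + 386064/17849 = 2883175639/139954009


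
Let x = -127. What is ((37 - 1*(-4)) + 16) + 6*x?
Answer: -705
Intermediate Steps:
((37 - 1*(-4)) + 16) + 6*x = ((37 - 1*(-4)) + 16) + 6*(-127) = ((37 + 4) + 16) - 762 = (41 + 16) - 762 = 57 - 762 = -705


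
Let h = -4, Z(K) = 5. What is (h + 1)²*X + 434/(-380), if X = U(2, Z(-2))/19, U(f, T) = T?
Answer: 233/190 ≈ 1.2263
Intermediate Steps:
X = 5/19 ≈ 0.26316
(h + 1)²*X + 434/(-380) = (-4 + 1)²*(5/19) + 434/(-380) = (-3)²*(5/19) + 434*(-1/380) = 9*(5/19) - 217/190 = 45/19 - 217/190 = 233/190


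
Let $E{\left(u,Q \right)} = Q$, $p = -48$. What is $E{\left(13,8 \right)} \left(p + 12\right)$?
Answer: $-288$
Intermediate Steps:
$E{\left(13,8 \right)} \left(p + 12\right) = 8 \left(-48 + 12\right) = 8 \left(-36\right) = -288$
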